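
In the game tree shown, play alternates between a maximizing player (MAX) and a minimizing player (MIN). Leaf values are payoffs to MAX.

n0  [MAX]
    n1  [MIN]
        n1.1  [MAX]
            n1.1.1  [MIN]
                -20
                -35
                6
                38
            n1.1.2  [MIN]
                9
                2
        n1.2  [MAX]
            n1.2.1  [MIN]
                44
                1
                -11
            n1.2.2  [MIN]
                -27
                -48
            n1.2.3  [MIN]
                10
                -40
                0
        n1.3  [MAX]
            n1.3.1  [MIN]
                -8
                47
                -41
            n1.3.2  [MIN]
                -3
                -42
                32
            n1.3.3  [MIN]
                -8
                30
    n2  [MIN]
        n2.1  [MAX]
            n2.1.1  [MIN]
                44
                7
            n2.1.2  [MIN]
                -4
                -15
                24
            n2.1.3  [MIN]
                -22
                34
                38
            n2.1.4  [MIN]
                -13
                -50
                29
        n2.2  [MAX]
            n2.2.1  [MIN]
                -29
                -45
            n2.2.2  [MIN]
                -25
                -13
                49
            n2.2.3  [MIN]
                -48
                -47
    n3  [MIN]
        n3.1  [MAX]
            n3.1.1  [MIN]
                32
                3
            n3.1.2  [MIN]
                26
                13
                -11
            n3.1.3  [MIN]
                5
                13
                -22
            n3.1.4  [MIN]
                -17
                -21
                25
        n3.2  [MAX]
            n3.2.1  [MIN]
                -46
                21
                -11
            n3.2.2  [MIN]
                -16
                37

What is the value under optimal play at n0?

-11

n1.1.1 (MIN): min(-20, -35, 6, 38) = -35
n1.1.2 (MIN): min(9, 2) = 2
n1.1 (MAX): max(-35, 2) = 2
n1.2.1 (MIN): min(44, 1, -11) = -11
n1.2.2 (MIN): min(-27, -48) = -48
n1.2.3 (MIN): min(10, -40, 0) = -40
n1.2 (MAX): max(-11, -48, -40) = -11
n1.3.1 (MIN): min(-8, 47, -41) = -41
n1.3.2 (MIN): min(-3, -42, 32) = -42
n1.3.3 (MIN): min(-8, 30) = -8
n1.3 (MAX): max(-41, -42, -8) = -8
n1 (MIN): min(2, -11, -8) = -11
n2.1.1 (MIN): min(44, 7) = 7
n2.1.2 (MIN): min(-4, -15, 24) = -15
n2.1.3 (MIN): min(-22, 34, 38) = -22
n2.1.4 (MIN): min(-13, -50, 29) = -50
n2.1 (MAX): max(7, -15, -22, -50) = 7
n2.2.1 (MIN): min(-29, -45) = -45
n2.2.2 (MIN): min(-25, -13, 49) = -25
n2.2.3 (MIN): min(-48, -47) = -48
n2.2 (MAX): max(-45, -25, -48) = -25
n2 (MIN): min(7, -25) = -25
n3.1.1 (MIN): min(32, 3) = 3
n3.1.2 (MIN): min(26, 13, -11) = -11
n3.1.3 (MIN): min(5, 13, -22) = -22
n3.1.4 (MIN): min(-17, -21, 25) = -21
n3.1 (MAX): max(3, -11, -22, -21) = 3
n3.2.1 (MIN): min(-46, 21, -11) = -46
n3.2.2 (MIN): min(-16, 37) = -16
n3.2 (MAX): max(-46, -16) = -16
n3 (MIN): min(3, -16) = -16
n0 (MAX): max(-11, -25, -16) = -11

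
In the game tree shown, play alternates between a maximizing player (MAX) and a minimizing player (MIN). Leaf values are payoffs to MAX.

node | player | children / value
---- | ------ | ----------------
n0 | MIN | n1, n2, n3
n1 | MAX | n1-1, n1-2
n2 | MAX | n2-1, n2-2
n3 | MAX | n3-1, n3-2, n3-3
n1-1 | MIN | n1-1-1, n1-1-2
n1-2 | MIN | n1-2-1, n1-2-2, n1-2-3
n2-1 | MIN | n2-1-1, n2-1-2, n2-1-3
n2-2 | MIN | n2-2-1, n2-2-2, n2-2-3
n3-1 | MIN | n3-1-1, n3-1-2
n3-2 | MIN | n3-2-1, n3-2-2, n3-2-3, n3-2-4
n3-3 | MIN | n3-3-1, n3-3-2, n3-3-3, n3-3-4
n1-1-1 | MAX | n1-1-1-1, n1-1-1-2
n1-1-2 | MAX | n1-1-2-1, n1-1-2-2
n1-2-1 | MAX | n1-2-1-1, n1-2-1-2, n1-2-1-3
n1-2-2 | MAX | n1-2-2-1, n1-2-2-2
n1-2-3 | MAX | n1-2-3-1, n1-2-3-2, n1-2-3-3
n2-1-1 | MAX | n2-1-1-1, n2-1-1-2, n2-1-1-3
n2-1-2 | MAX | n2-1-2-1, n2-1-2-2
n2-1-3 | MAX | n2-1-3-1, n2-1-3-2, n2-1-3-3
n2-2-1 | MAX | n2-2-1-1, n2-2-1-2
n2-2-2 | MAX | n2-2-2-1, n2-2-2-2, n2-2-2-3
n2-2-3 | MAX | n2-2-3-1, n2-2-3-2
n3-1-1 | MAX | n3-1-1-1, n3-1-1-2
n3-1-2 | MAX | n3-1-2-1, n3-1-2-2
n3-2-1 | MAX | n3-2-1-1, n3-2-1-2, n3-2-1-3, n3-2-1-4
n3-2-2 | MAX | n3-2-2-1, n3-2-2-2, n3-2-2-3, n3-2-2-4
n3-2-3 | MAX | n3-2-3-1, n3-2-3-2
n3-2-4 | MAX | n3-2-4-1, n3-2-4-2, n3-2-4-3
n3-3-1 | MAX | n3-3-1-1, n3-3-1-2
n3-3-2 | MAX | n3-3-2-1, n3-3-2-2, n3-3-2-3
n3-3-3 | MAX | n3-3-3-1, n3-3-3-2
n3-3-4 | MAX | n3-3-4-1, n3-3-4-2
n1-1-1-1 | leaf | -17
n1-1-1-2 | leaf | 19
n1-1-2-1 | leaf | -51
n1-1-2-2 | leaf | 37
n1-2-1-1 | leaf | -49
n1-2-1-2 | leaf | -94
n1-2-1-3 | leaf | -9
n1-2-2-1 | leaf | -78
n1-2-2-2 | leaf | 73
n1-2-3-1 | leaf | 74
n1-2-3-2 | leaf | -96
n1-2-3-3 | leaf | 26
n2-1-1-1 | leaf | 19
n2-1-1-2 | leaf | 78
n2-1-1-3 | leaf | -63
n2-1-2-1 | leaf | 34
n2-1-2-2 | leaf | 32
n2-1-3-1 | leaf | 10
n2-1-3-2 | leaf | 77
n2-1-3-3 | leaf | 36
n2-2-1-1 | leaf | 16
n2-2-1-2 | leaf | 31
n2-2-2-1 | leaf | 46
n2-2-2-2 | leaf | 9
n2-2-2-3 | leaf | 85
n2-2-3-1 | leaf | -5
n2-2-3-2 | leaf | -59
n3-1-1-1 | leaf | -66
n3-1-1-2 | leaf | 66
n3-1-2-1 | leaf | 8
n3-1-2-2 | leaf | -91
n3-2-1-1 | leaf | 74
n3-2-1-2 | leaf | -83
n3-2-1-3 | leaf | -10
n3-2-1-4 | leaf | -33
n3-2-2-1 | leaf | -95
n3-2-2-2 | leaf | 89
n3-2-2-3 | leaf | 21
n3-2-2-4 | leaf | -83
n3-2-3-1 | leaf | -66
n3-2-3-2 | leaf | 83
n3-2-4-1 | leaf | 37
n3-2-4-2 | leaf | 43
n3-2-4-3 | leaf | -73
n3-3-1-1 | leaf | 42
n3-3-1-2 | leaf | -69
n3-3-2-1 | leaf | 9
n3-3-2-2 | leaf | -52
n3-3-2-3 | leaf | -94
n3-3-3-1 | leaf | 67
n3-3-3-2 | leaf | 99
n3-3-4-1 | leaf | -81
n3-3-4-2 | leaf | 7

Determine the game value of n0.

n1-1-1 (MAX): max(-17, 19) = 19
n1-1-2 (MAX): max(-51, 37) = 37
n1-1 (MIN): min(19, 37) = 19
n1-2-1 (MAX): max(-49, -94, -9) = -9
n1-2-2 (MAX): max(-78, 73) = 73
n1-2-3 (MAX): max(74, -96, 26) = 74
n1-2 (MIN): min(-9, 73, 74) = -9
n1 (MAX): max(19, -9) = 19
n2-1-1 (MAX): max(19, 78, -63) = 78
n2-1-2 (MAX): max(34, 32) = 34
n2-1-3 (MAX): max(10, 77, 36) = 77
n2-1 (MIN): min(78, 34, 77) = 34
n2-2-1 (MAX): max(16, 31) = 31
n2-2-2 (MAX): max(46, 9, 85) = 85
n2-2-3 (MAX): max(-5, -59) = -5
n2-2 (MIN): min(31, 85, -5) = -5
n2 (MAX): max(34, -5) = 34
n3-1-1 (MAX): max(-66, 66) = 66
n3-1-2 (MAX): max(8, -91) = 8
n3-1 (MIN): min(66, 8) = 8
n3-2-1 (MAX): max(74, -83, -10, -33) = 74
n3-2-2 (MAX): max(-95, 89, 21, -83) = 89
n3-2-3 (MAX): max(-66, 83) = 83
n3-2-4 (MAX): max(37, 43, -73) = 43
n3-2 (MIN): min(74, 89, 83, 43) = 43
n3-3-1 (MAX): max(42, -69) = 42
n3-3-2 (MAX): max(9, -52, -94) = 9
n3-3-3 (MAX): max(67, 99) = 99
n3-3-4 (MAX): max(-81, 7) = 7
n3-3 (MIN): min(42, 9, 99, 7) = 7
n3 (MAX): max(8, 43, 7) = 43
n0 (MIN): min(19, 34, 43) = 19

19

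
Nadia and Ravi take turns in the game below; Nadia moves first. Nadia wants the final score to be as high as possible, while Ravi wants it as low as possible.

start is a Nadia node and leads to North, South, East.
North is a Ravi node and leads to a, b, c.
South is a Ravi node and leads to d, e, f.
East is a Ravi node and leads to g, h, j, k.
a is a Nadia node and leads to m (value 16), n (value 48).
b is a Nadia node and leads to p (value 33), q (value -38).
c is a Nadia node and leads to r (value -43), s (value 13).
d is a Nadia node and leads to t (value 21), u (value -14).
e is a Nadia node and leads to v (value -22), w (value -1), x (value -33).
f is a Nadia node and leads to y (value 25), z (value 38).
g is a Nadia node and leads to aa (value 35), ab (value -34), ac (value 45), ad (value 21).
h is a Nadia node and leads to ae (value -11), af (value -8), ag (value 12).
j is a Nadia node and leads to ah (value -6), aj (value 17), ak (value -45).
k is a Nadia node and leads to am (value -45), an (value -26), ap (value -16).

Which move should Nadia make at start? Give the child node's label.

North

a (Nadia): max(16, 48) = 48
b (Nadia): max(33, -38) = 33
c (Nadia): max(-43, 13) = 13
North (Ravi): min(48, 33, 13) = 13
d (Nadia): max(21, -14) = 21
e (Nadia): max(-22, -1, -33) = -1
f (Nadia): max(25, 38) = 38
South (Ravi): min(21, -1, 38) = -1
g (Nadia): max(35, -34, 45, 21) = 45
h (Nadia): max(-11, -8, 12) = 12
j (Nadia): max(-6, 17, -45) = 17
k (Nadia): max(-45, -26, -16) = -16
East (Ravi): min(45, 12, 17, -16) = -16
start (Nadia): max(13, -1, -16) = 13
Nadia at start wants the highest of {North=13, South=-1, East=-16}, so chooses North.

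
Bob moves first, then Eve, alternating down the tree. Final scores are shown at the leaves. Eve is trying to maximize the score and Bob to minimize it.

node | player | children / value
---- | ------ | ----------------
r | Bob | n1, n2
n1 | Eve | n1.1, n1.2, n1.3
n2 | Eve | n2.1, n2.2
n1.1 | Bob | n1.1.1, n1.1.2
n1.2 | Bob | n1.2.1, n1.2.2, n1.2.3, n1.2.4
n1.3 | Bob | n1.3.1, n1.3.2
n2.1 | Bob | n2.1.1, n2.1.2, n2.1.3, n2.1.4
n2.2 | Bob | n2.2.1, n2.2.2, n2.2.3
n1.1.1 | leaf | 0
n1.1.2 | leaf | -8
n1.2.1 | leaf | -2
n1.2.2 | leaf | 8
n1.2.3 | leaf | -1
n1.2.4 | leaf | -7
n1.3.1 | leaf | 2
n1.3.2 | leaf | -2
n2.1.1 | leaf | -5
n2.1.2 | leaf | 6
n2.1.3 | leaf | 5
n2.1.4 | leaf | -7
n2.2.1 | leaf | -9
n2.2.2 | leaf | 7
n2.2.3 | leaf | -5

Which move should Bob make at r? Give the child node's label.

n1.1 (Bob): min(0, -8) = -8
n1.2 (Bob): min(-2, 8, -1, -7) = -7
n1.3 (Bob): min(2, -2) = -2
n1 (Eve): max(-8, -7, -2) = -2
n2.1 (Bob): min(-5, 6, 5, -7) = -7
n2.2 (Bob): min(-9, 7, -5) = -9
n2 (Eve): max(-7, -9) = -7
r (Bob): min(-2, -7) = -7
Bob at r wants the lowest of {n1=-2, n2=-7}, so chooses n2.

n2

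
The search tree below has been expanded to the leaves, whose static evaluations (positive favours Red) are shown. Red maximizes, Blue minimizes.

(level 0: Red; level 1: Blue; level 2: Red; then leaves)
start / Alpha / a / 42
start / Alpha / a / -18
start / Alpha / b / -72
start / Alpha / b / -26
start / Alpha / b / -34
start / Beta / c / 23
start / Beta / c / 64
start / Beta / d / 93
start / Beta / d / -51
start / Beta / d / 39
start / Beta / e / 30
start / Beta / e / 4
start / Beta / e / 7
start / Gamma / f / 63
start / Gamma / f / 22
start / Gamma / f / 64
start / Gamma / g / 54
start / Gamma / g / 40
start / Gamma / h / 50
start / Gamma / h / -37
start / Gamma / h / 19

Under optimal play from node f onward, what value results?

f (Red): max(63, 22, 64) = 64

64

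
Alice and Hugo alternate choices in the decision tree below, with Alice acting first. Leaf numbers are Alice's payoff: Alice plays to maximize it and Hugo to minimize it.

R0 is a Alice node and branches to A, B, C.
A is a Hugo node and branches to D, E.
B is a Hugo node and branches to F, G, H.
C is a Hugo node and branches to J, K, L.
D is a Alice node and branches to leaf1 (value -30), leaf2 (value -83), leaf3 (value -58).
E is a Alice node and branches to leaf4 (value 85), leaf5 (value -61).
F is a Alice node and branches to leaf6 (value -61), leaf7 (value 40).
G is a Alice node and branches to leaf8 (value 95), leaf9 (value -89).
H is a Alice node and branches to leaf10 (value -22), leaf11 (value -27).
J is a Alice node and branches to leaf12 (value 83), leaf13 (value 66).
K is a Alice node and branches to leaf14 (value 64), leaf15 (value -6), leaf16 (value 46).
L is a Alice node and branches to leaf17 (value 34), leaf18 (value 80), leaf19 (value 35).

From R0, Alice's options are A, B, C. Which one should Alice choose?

C

D (Alice): max(-30, -83, -58) = -30
E (Alice): max(85, -61) = 85
A (Hugo): min(-30, 85) = -30
F (Alice): max(-61, 40) = 40
G (Alice): max(95, -89) = 95
H (Alice): max(-22, -27) = -22
B (Hugo): min(40, 95, -22) = -22
J (Alice): max(83, 66) = 83
K (Alice): max(64, -6, 46) = 64
L (Alice): max(34, 80, 35) = 80
C (Hugo): min(83, 64, 80) = 64
R0 (Alice): max(-30, -22, 64) = 64
Alice at R0 wants the highest of {A=-30, B=-22, C=64}, so chooses C.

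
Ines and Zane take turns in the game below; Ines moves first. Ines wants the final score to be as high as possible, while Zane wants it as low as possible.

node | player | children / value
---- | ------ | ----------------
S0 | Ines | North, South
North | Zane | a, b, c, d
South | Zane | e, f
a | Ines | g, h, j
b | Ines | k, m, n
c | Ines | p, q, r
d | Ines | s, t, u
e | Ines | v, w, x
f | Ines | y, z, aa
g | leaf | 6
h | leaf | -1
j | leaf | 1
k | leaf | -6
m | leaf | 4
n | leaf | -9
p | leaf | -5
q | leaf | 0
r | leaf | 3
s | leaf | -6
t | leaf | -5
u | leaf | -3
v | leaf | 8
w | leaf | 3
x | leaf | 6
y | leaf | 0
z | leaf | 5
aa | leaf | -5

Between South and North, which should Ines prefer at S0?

e (Ines): max(8, 3, 6) = 8
f (Ines): max(0, 5, -5) = 5
South (Zane): min(8, 5) = 5
a (Ines): max(6, -1, 1) = 6
b (Ines): max(-6, 4, -9) = 4
c (Ines): max(-5, 0, 3) = 3
d (Ines): max(-6, -5, -3) = -3
North (Zane): min(6, 4, 3, -3) = -3
Ines prefers the higher value; South=5, North=-3. South is better since 5 > -3.

South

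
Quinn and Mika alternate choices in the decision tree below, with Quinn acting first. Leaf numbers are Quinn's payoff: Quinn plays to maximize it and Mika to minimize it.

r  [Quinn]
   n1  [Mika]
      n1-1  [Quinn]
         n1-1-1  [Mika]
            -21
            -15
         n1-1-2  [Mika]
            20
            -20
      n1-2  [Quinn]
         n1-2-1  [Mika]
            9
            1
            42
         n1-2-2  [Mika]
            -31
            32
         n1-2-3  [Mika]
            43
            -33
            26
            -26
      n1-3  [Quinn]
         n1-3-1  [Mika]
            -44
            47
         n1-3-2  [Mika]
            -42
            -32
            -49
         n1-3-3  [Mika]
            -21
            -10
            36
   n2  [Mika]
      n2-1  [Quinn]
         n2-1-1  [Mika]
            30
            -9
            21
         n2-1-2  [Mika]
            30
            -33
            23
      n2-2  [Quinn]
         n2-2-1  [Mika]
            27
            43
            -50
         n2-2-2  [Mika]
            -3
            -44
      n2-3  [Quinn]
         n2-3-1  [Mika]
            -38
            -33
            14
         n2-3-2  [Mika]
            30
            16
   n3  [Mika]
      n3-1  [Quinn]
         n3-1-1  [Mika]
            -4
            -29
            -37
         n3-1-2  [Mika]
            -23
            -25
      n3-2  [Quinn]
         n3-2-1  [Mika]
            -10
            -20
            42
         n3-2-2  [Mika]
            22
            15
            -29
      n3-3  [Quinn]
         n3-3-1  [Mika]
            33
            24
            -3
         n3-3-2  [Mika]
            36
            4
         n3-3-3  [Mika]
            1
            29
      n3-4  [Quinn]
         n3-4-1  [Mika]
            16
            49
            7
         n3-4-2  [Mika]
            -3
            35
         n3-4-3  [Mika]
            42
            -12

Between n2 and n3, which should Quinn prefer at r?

n2-1-1 (Mika): min(30, -9, 21) = -9
n2-1-2 (Mika): min(30, -33, 23) = -33
n2-1 (Quinn): max(-9, -33) = -9
n2-2-1 (Mika): min(27, 43, -50) = -50
n2-2-2 (Mika): min(-3, -44) = -44
n2-2 (Quinn): max(-50, -44) = -44
n2-3-1 (Mika): min(-38, -33, 14) = -38
n2-3-2 (Mika): min(30, 16) = 16
n2-3 (Quinn): max(-38, 16) = 16
n2 (Mika): min(-9, -44, 16) = -44
n3-1-1 (Mika): min(-4, -29, -37) = -37
n3-1-2 (Mika): min(-23, -25) = -25
n3-1 (Quinn): max(-37, -25) = -25
n3-2-1 (Mika): min(-10, -20, 42) = -20
n3-2-2 (Mika): min(22, 15, -29) = -29
n3-2 (Quinn): max(-20, -29) = -20
n3-3-1 (Mika): min(33, 24, -3) = -3
n3-3-2 (Mika): min(36, 4) = 4
n3-3-3 (Mika): min(1, 29) = 1
n3-3 (Quinn): max(-3, 4, 1) = 4
n3-4-1 (Mika): min(16, 49, 7) = 7
n3-4-2 (Mika): min(-3, 35) = -3
n3-4-3 (Mika): min(42, -12) = -12
n3-4 (Quinn): max(7, -3, -12) = 7
n3 (Mika): min(-25, -20, 4, 7) = -25
Quinn prefers the higher value; n2=-44, n3=-25. n3 is better since -25 > -44.

n3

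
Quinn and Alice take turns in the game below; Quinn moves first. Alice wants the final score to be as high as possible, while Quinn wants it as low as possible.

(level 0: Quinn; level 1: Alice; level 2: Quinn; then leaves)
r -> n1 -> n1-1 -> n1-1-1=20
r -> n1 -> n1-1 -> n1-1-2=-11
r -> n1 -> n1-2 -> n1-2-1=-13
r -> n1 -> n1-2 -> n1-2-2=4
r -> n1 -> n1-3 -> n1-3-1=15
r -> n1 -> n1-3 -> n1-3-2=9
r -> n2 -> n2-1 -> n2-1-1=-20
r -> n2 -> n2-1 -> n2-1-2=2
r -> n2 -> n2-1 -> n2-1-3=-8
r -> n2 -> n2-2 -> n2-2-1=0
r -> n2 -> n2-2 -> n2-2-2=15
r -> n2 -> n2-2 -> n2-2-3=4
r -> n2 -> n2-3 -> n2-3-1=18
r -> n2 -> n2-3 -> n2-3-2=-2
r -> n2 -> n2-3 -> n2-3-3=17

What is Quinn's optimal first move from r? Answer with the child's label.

n2

n1-1 (Quinn): min(20, -11) = -11
n1-2 (Quinn): min(-13, 4) = -13
n1-3 (Quinn): min(15, 9) = 9
n1 (Alice): max(-11, -13, 9) = 9
n2-1 (Quinn): min(-20, 2, -8) = -20
n2-2 (Quinn): min(0, 15, 4) = 0
n2-3 (Quinn): min(18, -2, 17) = -2
n2 (Alice): max(-20, 0, -2) = 0
r (Quinn): min(9, 0) = 0
Quinn at r wants the lowest of {n1=9, n2=0}, so chooses n2.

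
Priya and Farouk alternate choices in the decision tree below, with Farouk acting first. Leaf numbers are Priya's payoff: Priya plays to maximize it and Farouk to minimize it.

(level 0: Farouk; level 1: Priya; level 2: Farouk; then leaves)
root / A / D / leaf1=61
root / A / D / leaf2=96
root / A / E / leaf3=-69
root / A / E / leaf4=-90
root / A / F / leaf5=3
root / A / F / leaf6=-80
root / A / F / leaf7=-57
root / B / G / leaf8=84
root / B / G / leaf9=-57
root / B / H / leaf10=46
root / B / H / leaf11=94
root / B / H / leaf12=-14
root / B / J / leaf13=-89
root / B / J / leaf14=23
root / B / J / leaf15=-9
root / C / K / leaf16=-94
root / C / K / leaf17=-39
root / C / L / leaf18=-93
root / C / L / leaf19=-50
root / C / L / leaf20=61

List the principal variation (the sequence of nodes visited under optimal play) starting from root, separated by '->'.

root -> C -> L -> leaf18

D (Farouk): min(61, 96) = 61
E (Farouk): min(-69, -90) = -90
F (Farouk): min(3, -80, -57) = -80
A (Priya): max(61, -90, -80) = 61
G (Farouk): min(84, -57) = -57
H (Farouk): min(46, 94, -14) = -14
J (Farouk): min(-89, 23, -9) = -89
B (Priya): max(-57, -14, -89) = -14
K (Farouk): min(-94, -39) = -94
L (Farouk): min(-93, -50, 61) = -93
C (Priya): max(-94, -93) = -93
root (Farouk): min(61, -14, -93) = -93
At root, Farouk picks C (lowest: -93).
At C, Priya picks L (highest: -93).
At L, Farouk picks leaf18 (lowest: -93).
Terminal value -93.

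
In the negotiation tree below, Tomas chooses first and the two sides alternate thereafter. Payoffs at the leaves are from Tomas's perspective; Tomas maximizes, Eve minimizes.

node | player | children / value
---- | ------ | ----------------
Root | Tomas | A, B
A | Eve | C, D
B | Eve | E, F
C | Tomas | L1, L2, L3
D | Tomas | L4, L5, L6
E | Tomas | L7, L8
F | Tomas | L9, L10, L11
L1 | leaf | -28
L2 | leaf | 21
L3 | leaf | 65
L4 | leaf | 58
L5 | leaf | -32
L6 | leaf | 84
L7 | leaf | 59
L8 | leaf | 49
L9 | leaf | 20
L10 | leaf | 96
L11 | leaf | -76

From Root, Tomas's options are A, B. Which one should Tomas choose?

A

C (Tomas): max(-28, 21, 65) = 65
D (Tomas): max(58, -32, 84) = 84
A (Eve): min(65, 84) = 65
E (Tomas): max(59, 49) = 59
F (Tomas): max(20, 96, -76) = 96
B (Eve): min(59, 96) = 59
Root (Tomas): max(65, 59) = 65
Tomas at Root wants the highest of {A=65, B=59}, so chooses A.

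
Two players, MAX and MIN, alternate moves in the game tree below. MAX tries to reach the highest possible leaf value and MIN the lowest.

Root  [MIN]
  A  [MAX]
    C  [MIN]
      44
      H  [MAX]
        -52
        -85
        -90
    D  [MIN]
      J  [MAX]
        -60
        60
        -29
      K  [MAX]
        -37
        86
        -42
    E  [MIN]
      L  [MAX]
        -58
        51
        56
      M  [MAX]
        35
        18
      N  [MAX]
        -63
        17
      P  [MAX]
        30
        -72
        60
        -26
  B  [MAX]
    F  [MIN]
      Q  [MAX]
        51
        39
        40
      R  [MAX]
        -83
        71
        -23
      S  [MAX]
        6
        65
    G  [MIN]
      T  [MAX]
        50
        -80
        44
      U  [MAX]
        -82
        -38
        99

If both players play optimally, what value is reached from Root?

H (MAX): max(-52, -85, -90) = -52
C (MIN): min(44, -52) = -52
J (MAX): max(-60, 60, -29) = 60
K (MAX): max(-37, 86, -42) = 86
D (MIN): min(60, 86) = 60
L (MAX): max(-58, 51, 56) = 56
M (MAX): max(35, 18) = 35
N (MAX): max(-63, 17) = 17
P (MAX): max(30, -72, 60, -26) = 60
E (MIN): min(56, 35, 17, 60) = 17
A (MAX): max(-52, 60, 17) = 60
Q (MAX): max(51, 39, 40) = 51
R (MAX): max(-83, 71, -23) = 71
S (MAX): max(6, 65) = 65
F (MIN): min(51, 71, 65) = 51
T (MAX): max(50, -80, 44) = 50
U (MAX): max(-82, -38, 99) = 99
G (MIN): min(50, 99) = 50
B (MAX): max(51, 50) = 51
Root (MIN): min(60, 51) = 51

51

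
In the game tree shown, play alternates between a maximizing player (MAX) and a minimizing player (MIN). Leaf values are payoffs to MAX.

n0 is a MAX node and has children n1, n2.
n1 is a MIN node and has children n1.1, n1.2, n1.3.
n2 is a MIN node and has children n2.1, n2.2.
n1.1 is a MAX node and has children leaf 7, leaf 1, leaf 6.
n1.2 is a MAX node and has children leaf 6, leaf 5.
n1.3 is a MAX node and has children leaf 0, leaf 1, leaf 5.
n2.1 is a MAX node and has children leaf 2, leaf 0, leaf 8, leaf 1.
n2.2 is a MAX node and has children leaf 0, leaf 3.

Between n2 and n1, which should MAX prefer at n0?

n2.1 (MAX): max(2, 0, 8, 1) = 8
n2.2 (MAX): max(0, 3) = 3
n2 (MIN): min(8, 3) = 3
n1.1 (MAX): max(7, 1, 6) = 7
n1.2 (MAX): max(6, 5) = 6
n1.3 (MAX): max(0, 1, 5) = 5
n1 (MIN): min(7, 6, 5) = 5
MAX prefers the higher value; n2=3, n1=5. n1 is better since 5 > 3.

n1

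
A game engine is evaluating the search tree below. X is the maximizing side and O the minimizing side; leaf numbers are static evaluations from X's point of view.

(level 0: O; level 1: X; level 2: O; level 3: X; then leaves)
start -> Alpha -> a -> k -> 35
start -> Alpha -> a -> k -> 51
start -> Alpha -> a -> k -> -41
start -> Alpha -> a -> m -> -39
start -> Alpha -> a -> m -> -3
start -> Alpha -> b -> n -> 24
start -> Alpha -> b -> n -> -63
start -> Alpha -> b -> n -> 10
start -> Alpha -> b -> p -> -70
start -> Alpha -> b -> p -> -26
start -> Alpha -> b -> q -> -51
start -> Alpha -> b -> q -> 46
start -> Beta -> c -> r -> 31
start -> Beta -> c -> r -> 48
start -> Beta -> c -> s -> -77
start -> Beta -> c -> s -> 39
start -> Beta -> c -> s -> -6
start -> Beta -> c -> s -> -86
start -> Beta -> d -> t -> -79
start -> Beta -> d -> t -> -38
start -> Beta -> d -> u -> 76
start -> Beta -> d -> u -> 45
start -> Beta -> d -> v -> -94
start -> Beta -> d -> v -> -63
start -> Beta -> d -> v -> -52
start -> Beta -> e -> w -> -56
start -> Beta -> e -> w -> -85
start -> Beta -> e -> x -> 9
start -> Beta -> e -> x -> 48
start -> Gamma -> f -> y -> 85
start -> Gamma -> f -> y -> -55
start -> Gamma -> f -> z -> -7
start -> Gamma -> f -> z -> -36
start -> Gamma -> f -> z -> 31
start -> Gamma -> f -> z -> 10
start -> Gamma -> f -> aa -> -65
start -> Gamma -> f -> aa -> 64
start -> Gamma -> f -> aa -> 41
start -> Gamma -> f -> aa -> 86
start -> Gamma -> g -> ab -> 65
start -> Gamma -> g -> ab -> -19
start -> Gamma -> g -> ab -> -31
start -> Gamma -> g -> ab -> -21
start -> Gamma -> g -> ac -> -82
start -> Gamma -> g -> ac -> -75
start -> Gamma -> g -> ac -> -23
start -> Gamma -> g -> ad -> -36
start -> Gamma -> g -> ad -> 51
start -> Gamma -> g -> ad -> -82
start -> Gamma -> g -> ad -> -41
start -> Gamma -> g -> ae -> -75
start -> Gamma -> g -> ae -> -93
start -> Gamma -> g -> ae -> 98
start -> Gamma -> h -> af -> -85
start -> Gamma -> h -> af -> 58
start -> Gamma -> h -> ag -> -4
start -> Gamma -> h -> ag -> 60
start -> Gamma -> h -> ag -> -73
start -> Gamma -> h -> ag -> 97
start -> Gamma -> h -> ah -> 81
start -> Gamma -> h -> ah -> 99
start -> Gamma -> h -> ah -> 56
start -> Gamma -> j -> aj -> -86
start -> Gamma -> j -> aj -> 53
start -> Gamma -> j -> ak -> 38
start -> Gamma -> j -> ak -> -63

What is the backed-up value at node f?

31

y (X): max(85, -55) = 85
z (X): max(-7, -36, 31, 10) = 31
aa (X): max(-65, 64, 41, 86) = 86
f (O): min(85, 31, 86) = 31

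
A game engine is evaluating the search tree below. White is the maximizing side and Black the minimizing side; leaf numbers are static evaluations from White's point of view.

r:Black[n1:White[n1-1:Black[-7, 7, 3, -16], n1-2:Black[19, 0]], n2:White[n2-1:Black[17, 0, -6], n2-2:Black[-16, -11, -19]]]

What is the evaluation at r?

-6

n1-1 (Black): min(-7, 7, 3, -16) = -16
n1-2 (Black): min(19, 0) = 0
n1 (White): max(-16, 0) = 0
n2-1 (Black): min(17, 0, -6) = -6
n2-2 (Black): min(-16, -11, -19) = -19
n2 (White): max(-6, -19) = -6
r (Black): min(0, -6) = -6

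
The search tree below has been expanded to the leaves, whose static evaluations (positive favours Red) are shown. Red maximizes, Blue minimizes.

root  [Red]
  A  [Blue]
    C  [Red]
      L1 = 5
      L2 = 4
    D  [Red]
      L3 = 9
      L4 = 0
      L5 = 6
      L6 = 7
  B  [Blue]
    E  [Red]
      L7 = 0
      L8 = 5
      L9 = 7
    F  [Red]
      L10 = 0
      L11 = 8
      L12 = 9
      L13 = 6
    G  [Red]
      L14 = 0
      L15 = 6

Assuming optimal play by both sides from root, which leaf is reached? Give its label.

C (Red): max(5, 4) = 5
D (Red): max(9, 0, 6, 7) = 9
A (Blue): min(5, 9) = 5
E (Red): max(0, 5, 7) = 7
F (Red): max(0, 8, 9, 6) = 9
G (Red): max(0, 6) = 6
B (Blue): min(7, 9, 6) = 6
root (Red): max(5, 6) = 6
At root, Red picks B (highest: 6).
At B, Blue picks G (lowest: 6).
At G, Red picks L15 (highest: 6).
Terminal value 6.

L15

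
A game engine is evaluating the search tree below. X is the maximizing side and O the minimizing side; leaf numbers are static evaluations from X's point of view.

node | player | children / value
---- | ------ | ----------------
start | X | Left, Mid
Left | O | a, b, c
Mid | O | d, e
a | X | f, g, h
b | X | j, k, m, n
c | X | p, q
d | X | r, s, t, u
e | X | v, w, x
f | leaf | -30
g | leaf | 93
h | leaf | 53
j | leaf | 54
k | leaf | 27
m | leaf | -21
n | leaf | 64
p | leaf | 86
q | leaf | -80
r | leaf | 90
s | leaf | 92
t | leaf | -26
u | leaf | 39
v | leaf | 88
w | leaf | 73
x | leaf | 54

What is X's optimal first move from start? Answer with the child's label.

Mid

a (X): max(-30, 93, 53) = 93
b (X): max(54, 27, -21, 64) = 64
c (X): max(86, -80) = 86
Left (O): min(93, 64, 86) = 64
d (X): max(90, 92, -26, 39) = 92
e (X): max(88, 73, 54) = 88
Mid (O): min(92, 88) = 88
start (X): max(64, 88) = 88
X at start wants the highest of {Left=64, Mid=88}, so chooses Mid.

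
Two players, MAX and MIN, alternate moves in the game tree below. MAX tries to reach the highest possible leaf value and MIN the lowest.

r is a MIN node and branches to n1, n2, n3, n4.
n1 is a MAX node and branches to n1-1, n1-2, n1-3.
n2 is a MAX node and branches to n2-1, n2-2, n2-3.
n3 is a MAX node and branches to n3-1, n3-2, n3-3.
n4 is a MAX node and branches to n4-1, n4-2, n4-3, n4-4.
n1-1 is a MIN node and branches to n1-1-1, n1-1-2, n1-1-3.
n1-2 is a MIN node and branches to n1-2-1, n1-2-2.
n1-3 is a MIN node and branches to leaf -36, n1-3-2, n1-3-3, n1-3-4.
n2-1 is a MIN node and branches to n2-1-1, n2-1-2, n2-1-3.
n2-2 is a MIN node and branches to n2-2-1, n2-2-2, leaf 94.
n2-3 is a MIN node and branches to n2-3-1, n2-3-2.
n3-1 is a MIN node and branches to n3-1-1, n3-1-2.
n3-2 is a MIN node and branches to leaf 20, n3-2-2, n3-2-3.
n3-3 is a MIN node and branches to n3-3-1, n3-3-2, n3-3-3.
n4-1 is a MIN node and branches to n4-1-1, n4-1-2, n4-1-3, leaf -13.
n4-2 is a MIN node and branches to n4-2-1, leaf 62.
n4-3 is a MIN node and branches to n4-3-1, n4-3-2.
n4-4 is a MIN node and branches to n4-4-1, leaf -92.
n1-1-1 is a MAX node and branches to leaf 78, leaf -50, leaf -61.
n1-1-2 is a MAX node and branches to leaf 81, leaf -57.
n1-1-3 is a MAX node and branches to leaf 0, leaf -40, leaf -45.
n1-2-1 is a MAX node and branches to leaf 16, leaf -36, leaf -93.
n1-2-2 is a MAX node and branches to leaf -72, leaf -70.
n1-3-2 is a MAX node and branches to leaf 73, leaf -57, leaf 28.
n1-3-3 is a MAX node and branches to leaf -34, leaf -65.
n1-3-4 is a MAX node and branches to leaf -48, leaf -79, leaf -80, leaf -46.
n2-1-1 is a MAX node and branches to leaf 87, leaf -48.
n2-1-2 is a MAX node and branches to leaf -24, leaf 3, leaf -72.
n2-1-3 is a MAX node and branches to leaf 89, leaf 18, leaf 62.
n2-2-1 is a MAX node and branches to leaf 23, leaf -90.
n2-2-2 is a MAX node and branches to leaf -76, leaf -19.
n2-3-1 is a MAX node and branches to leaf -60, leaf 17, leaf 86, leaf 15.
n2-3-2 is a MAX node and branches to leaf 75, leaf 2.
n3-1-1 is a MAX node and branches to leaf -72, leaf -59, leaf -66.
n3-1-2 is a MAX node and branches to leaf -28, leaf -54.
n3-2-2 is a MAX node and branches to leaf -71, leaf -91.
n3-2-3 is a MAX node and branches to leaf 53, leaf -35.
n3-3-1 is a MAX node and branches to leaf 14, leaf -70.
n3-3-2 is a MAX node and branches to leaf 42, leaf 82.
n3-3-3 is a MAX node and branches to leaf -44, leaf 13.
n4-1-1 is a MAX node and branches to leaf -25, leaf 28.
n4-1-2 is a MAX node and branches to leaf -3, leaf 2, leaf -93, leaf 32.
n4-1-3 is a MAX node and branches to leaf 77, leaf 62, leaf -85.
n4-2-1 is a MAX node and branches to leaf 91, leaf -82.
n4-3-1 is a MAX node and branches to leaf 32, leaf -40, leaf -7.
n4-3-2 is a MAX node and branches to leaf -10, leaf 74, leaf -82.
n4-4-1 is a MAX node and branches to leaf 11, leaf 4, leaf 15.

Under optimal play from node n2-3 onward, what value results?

n2-3-1 (MAX): max(-60, 17, 86, 15) = 86
n2-3-2 (MAX): max(75, 2) = 75
n2-3 (MIN): min(86, 75) = 75

75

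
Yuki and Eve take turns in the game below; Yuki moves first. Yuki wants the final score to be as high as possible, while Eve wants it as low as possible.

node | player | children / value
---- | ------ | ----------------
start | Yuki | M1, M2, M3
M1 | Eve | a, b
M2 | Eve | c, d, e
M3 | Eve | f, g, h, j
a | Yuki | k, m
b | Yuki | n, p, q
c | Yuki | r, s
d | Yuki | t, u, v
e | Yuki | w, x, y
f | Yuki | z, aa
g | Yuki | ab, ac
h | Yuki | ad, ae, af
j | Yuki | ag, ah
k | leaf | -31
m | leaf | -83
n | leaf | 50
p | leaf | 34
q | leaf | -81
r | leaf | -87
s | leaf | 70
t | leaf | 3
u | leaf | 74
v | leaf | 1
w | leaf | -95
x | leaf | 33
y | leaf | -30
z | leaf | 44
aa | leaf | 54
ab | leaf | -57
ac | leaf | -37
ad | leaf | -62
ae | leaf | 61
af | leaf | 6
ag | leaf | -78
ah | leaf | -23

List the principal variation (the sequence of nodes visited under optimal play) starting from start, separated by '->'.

a (Yuki): max(-31, -83) = -31
b (Yuki): max(50, 34, -81) = 50
M1 (Eve): min(-31, 50) = -31
c (Yuki): max(-87, 70) = 70
d (Yuki): max(3, 74, 1) = 74
e (Yuki): max(-95, 33, -30) = 33
M2 (Eve): min(70, 74, 33) = 33
f (Yuki): max(44, 54) = 54
g (Yuki): max(-57, -37) = -37
h (Yuki): max(-62, 61, 6) = 61
j (Yuki): max(-78, -23) = -23
M3 (Eve): min(54, -37, 61, -23) = -37
start (Yuki): max(-31, 33, -37) = 33
At start, Yuki picks M2 (highest: 33).
At M2, Eve picks e (lowest: 33).
At e, Yuki picks x (highest: 33).
Terminal value 33.

start -> M2 -> e -> x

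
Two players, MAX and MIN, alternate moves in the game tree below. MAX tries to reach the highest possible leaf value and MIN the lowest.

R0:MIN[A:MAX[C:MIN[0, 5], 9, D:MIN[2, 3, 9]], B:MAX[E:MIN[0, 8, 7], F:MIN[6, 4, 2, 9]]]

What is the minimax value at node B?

E (MIN): min(0, 8, 7) = 0
F (MIN): min(6, 4, 2, 9) = 2
B (MAX): max(0, 2) = 2

2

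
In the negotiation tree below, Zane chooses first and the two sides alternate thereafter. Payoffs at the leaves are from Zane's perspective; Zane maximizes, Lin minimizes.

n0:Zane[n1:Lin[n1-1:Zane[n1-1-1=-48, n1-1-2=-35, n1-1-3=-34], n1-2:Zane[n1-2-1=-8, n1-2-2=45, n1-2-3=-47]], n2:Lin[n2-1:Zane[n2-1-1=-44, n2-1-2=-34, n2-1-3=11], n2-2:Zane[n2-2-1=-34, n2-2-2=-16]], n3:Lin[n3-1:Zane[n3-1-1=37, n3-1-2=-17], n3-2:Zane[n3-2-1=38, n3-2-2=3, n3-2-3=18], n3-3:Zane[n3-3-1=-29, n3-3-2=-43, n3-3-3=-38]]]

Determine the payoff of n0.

n1-1 (Zane): max(-48, -35, -34) = -34
n1-2 (Zane): max(-8, 45, -47) = 45
n1 (Lin): min(-34, 45) = -34
n2-1 (Zane): max(-44, -34, 11) = 11
n2-2 (Zane): max(-34, -16) = -16
n2 (Lin): min(11, -16) = -16
n3-1 (Zane): max(37, -17) = 37
n3-2 (Zane): max(38, 3, 18) = 38
n3-3 (Zane): max(-29, -43, -38) = -29
n3 (Lin): min(37, 38, -29) = -29
n0 (Zane): max(-34, -16, -29) = -16

-16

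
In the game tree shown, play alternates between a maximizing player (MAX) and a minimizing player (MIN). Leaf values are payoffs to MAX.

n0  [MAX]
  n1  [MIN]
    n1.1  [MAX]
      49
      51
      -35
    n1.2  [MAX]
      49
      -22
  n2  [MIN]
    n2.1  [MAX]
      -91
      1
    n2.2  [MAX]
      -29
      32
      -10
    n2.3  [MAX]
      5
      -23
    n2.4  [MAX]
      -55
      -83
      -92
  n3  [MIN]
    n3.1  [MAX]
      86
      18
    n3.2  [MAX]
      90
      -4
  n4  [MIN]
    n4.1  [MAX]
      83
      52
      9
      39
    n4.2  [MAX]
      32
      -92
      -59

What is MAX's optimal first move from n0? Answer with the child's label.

n3

n1.1 (MAX): max(49, 51, -35) = 51
n1.2 (MAX): max(49, -22) = 49
n1 (MIN): min(51, 49) = 49
n2.1 (MAX): max(-91, 1) = 1
n2.2 (MAX): max(-29, 32, -10) = 32
n2.3 (MAX): max(5, -23) = 5
n2.4 (MAX): max(-55, -83, -92) = -55
n2 (MIN): min(1, 32, 5, -55) = -55
n3.1 (MAX): max(86, 18) = 86
n3.2 (MAX): max(90, -4) = 90
n3 (MIN): min(86, 90) = 86
n4.1 (MAX): max(83, 52, 9, 39) = 83
n4.2 (MAX): max(32, -92, -59) = 32
n4 (MIN): min(83, 32) = 32
n0 (MAX): max(49, -55, 86, 32) = 86
MAX at n0 wants the highest of {n1=49, n2=-55, n3=86, n4=32}, so chooses n3.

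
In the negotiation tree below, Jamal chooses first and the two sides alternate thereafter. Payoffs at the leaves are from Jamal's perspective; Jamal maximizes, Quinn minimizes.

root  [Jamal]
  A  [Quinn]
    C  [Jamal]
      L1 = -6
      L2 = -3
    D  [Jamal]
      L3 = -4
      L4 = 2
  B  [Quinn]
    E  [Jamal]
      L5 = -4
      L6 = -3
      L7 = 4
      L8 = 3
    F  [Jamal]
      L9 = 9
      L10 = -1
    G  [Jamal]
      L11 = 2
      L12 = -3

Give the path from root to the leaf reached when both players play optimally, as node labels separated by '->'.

C (Jamal): max(-6, -3) = -3
D (Jamal): max(-4, 2) = 2
A (Quinn): min(-3, 2) = -3
E (Jamal): max(-4, -3, 4, 3) = 4
F (Jamal): max(9, -1) = 9
G (Jamal): max(2, -3) = 2
B (Quinn): min(4, 9, 2) = 2
root (Jamal): max(-3, 2) = 2
At root, Jamal picks B (highest: 2).
At B, Quinn picks G (lowest: 2).
At G, Jamal picks L11 (highest: 2).
Terminal value 2.

root -> B -> G -> L11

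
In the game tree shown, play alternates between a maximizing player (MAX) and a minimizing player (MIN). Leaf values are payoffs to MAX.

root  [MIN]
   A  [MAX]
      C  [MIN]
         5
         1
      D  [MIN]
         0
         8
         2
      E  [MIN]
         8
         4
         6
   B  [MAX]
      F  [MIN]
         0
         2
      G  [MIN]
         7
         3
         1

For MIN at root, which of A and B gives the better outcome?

B

C (MIN): min(5, 1) = 1
D (MIN): min(0, 8, 2) = 0
E (MIN): min(8, 4, 6) = 4
A (MAX): max(1, 0, 4) = 4
F (MIN): min(0, 2) = 0
G (MIN): min(7, 3, 1) = 1
B (MAX): max(0, 1) = 1
MIN prefers the lower value; A=4, B=1. B is better since 1 < 4.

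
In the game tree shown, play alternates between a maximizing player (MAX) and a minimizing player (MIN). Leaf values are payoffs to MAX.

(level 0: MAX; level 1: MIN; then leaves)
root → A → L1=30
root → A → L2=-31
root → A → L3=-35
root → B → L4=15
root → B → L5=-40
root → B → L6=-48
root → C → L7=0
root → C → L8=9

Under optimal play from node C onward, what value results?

0

C (MIN): min(0, 9) = 0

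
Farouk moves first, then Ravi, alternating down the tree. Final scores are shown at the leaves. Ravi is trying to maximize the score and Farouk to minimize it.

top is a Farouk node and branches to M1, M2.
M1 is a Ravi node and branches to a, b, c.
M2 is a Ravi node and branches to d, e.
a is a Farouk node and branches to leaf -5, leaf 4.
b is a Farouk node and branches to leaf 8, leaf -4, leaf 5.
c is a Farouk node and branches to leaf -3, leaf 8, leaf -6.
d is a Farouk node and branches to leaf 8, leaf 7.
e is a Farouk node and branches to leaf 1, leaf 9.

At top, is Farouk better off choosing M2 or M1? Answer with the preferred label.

d (Farouk): min(8, 7) = 7
e (Farouk): min(1, 9) = 1
M2 (Ravi): max(7, 1) = 7
a (Farouk): min(-5, 4) = -5
b (Farouk): min(8, -4, 5) = -4
c (Farouk): min(-3, 8, -6) = -6
M1 (Ravi): max(-5, -4, -6) = -4
Farouk prefers the lower value; M2=7, M1=-4. M1 is better since -4 < 7.

M1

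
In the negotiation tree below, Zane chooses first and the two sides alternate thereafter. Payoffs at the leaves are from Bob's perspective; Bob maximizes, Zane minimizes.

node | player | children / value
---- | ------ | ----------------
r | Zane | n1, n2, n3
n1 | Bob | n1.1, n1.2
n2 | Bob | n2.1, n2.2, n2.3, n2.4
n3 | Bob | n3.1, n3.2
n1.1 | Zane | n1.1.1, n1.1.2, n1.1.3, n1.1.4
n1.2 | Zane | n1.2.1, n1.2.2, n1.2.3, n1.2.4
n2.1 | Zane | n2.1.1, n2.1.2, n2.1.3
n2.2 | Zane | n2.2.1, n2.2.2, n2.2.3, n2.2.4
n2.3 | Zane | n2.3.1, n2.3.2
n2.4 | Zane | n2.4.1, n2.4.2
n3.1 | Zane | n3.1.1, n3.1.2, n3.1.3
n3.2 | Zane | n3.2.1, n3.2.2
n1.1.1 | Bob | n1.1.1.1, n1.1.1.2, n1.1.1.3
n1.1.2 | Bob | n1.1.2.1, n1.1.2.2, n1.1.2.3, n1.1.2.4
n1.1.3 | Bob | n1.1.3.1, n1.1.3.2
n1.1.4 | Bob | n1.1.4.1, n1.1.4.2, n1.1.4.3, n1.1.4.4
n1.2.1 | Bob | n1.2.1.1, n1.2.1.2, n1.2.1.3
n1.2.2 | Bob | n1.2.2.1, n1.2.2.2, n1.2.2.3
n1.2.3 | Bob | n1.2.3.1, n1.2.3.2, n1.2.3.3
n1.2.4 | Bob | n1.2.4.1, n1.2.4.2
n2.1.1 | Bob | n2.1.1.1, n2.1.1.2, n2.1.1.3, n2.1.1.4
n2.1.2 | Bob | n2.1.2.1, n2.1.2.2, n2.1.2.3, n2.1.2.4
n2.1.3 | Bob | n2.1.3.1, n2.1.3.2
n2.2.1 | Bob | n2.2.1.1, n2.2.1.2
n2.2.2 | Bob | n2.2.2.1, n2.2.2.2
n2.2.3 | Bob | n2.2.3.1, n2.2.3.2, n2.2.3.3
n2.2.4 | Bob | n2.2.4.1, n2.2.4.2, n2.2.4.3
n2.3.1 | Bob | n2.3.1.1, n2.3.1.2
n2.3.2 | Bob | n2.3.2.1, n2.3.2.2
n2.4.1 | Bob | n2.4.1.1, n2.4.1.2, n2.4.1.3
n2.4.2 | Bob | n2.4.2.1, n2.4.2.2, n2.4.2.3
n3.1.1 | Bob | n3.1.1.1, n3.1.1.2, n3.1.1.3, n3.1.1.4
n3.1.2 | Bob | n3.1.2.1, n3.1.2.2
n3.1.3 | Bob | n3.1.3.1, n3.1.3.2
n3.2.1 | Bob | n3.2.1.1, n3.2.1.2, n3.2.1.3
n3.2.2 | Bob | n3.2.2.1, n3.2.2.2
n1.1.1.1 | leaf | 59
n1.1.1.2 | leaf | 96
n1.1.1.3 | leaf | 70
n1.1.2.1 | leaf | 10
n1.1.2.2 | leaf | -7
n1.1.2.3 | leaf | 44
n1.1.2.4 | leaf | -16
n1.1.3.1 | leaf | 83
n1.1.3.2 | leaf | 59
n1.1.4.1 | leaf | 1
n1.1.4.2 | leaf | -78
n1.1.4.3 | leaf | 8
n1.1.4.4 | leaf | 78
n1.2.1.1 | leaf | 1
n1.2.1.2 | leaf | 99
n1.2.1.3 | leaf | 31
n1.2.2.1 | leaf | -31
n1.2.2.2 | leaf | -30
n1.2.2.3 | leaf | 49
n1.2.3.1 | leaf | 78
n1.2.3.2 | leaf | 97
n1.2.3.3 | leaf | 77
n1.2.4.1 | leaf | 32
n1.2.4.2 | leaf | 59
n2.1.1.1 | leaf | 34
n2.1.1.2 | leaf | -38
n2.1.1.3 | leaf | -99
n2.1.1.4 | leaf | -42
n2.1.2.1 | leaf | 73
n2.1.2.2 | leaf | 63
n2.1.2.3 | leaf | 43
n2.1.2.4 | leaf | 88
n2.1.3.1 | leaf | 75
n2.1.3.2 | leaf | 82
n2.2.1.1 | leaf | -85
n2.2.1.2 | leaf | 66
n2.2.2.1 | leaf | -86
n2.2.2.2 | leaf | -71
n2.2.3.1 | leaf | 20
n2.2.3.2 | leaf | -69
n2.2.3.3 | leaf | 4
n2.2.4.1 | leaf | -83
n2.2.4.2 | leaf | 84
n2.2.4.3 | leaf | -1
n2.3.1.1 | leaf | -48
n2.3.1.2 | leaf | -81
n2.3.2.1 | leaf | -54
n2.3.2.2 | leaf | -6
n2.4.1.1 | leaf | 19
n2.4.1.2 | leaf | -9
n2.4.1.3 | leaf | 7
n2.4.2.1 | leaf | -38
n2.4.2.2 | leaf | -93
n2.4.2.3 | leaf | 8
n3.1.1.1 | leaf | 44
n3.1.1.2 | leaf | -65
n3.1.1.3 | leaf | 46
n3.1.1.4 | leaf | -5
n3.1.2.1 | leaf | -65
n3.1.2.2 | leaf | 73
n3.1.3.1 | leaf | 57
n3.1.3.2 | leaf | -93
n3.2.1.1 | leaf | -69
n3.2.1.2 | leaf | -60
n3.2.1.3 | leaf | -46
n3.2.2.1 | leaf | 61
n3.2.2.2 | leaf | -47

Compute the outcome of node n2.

34

n2.1.1 (Bob): max(34, -38, -99, -42) = 34
n2.1.2 (Bob): max(73, 63, 43, 88) = 88
n2.1.3 (Bob): max(75, 82) = 82
n2.1 (Zane): min(34, 88, 82) = 34
n2.2.1 (Bob): max(-85, 66) = 66
n2.2.2 (Bob): max(-86, -71) = -71
n2.2.3 (Bob): max(20, -69, 4) = 20
n2.2.4 (Bob): max(-83, 84, -1) = 84
n2.2 (Zane): min(66, -71, 20, 84) = -71
n2.3.1 (Bob): max(-48, -81) = -48
n2.3.2 (Bob): max(-54, -6) = -6
n2.3 (Zane): min(-48, -6) = -48
n2.4.1 (Bob): max(19, -9, 7) = 19
n2.4.2 (Bob): max(-38, -93, 8) = 8
n2.4 (Zane): min(19, 8) = 8
n2 (Bob): max(34, -71, -48, 8) = 34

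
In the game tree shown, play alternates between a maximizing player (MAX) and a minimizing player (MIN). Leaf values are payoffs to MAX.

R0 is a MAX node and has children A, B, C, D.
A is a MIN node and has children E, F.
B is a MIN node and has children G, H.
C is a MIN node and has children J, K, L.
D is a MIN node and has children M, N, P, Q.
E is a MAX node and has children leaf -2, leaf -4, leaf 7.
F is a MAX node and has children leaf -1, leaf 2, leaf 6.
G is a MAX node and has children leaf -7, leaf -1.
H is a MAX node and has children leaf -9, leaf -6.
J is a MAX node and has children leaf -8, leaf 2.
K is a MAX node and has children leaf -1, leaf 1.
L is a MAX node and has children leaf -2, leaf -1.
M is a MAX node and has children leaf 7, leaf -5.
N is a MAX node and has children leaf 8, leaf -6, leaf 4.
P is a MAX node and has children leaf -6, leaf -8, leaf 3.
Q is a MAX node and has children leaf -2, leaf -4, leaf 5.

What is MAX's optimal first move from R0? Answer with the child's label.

A

E (MAX): max(-2, -4, 7) = 7
F (MAX): max(-1, 2, 6) = 6
A (MIN): min(7, 6) = 6
G (MAX): max(-7, -1) = -1
H (MAX): max(-9, -6) = -6
B (MIN): min(-1, -6) = -6
J (MAX): max(-8, 2) = 2
K (MAX): max(-1, 1) = 1
L (MAX): max(-2, -1) = -1
C (MIN): min(2, 1, -1) = -1
M (MAX): max(7, -5) = 7
N (MAX): max(8, -6, 4) = 8
P (MAX): max(-6, -8, 3) = 3
Q (MAX): max(-2, -4, 5) = 5
D (MIN): min(7, 8, 3, 5) = 3
R0 (MAX): max(6, -6, -1, 3) = 6
MAX at R0 wants the highest of {A=6, B=-6, C=-1, D=3}, so chooses A.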